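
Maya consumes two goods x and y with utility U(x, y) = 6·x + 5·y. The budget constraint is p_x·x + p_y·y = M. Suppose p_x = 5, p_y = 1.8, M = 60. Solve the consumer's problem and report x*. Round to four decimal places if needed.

Perfect substitutes: compare marginal utility per dollar. 6/p_x vs 5/p_y → 1.2 vs 2.7778.
y gives more utility per dollar, so spend all income on y: y* = M/p_y, x* = 0.
Numerically: x* = 0, y* = 33.3333.

x* = 0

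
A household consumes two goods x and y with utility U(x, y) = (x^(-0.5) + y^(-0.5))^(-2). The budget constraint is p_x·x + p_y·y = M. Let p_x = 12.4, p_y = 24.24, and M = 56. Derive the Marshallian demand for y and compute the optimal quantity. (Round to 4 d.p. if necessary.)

y* = 1.2836

MRS = MU_x/MU_y = (y/x)^(1.5). Set equal to p_x/p_y.
Hence y/x = (p_x/p_y)^(1/(1.5)), i.e. raised to the 2/3 power.
With the ratio pinned down, the budget gives x* = M/(p_x + p_y·(y/x)) and y* = (y/x)·x*.
Numerically y/x = 0.639626, so x* = 56/(12.4 + 24.24·0.639626) = 2.0068 and y* = 0.639626·2.0068 = 1.2836.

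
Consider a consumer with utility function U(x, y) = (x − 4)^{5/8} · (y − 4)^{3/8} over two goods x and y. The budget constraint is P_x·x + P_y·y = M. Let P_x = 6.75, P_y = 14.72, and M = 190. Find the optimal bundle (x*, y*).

Substituting into the budget: x* = 4 + 0.625·(M − 4·P_x − 4·P_y)/P_x, and y* = 4 + 0.375·(…)/P_y.
Discretionary income = 190 − 4·6.75 − 4·14.72 = 104.12; x* = 4 + 0.625·104.12/6.75 = 13.6407; y* = 4 + 0.375·104.12/14.72 = 6.6525.

x* = 13.6407, y* = 6.6525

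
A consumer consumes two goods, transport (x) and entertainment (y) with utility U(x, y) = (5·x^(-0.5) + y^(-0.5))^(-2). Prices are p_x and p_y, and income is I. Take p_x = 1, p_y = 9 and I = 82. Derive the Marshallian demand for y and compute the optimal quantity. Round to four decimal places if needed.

y* = 3.7873

Substitute y = (y/x)·x into the budget: x* = I/(p_x + p_y·(y/x)).
Numerically y/x = 0.079042, so x* = 82/(1 + 9·0.079042) = 47.9146 and y* = 0.079042·47.9146 = 3.7873.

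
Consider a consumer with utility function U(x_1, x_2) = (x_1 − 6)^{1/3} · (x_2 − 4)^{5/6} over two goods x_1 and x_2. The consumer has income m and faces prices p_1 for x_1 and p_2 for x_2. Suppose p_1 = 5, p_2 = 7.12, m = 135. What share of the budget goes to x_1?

Substituting into the budget: x_1* = 6 + 2/7·(m − 6·p_1 − 4·p_2)/p_1, and x_2* = 4 + 5/7·(…)/p_2.
Discretionary income = 135 − 6·5 − 4·7.12 = 76.52; x_1* = 6 + 2/7·76.52/5 = 10.3726; x_2* = 4 + 5/7·76.52/7.12 = 11.6766.
Expenditure on x_1: 5·10.3726 = 51.8629; share = 0.3842.

share on x_1 = 0.3842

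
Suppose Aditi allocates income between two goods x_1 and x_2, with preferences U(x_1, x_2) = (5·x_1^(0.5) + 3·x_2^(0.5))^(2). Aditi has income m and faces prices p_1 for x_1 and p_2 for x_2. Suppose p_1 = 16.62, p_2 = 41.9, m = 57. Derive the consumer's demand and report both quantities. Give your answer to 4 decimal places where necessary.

x_1* = 3.0011, x_2* = 0.17

MU_x_1 ∝ 5·x_1^(-0.5), MU_x_2 ∝ 3·x_2^(-0.5), so MRS = (5/3)·(x_2/x_1)^(0.5) = p_1/p_2.
Hence x_2/x_1 = ((3/5)·p_1/p_2)^(1/(0.5)), i.e. raised to the 2 power.
Substitute x_2 = (x_2/x_1)·x_1 into the budget: x_1* = m/(p_1 + p_2·(x_2/x_1)).
Numerically x_2/x_1 = 0.056642, so x_1* = 57/(16.62 + 41.9·0.056642) = 3.0011 and x_2* = 0.056642·3.0011 = 0.17.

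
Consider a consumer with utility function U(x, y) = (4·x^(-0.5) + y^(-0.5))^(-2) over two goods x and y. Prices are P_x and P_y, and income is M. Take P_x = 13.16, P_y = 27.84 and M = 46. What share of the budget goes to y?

share on y = 0.3375

From the CES first-order condition, 4·(y/x)^(1.5) = P_x/P_y.
Hence y/x = ((1/4)·P_x/P_y)^(1/(1.5)), i.e. raised to the 2/3 power.
With the ratio pinned down, the budget gives x* = M/(P_x + P_y·(y/x)) and y* = (y/x)·x*.
Numerically y/x = 0.240816, so x* = 46/(13.16 + 27.84·0.240816) = 2.3157 and y* = 0.240816·2.3157 = 0.5577.
Expenditure on y: 27.84·0.5577 = 15.5252; share = 0.3375.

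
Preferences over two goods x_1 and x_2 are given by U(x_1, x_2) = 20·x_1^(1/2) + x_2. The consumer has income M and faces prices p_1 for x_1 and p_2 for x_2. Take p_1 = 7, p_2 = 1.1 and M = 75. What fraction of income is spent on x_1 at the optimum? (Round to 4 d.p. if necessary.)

share on x_1 = 0.2305

Thus x_1* = (10·p_2/p_1)² — independent of M — with the rest of income spent on x_2.
Plugging in: x_1* = (10·1.1/7)² = 2.4694, x_2* = 52.4675.
Expenditure on x_1: 7·2.4694 = 17.2857; share = 0.2305.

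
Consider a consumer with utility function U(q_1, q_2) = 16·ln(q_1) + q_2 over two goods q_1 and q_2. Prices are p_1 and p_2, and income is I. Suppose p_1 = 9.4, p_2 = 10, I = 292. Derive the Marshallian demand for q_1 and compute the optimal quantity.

MU_q_1 = 16/q_1, MU_q_2 = 1. Tangency: 16/q_1 = p_1/p_2.
So q_1*(p_1,p_2) = 16·p_2/p_1, independent of income; and q_2* = (I − 16·p_2)/p_2.
At the given prices: q_1* = 16·10/9.4 = 17.0213.

q_1* = 17.0213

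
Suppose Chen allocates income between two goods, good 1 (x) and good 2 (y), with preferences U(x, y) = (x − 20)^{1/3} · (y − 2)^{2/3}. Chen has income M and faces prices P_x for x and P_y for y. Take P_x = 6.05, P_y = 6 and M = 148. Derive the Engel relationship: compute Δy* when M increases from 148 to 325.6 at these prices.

Δy* = 19.7333

After buying the subsistence bundle (20, 2), a share 1/3 of the remaining income goes to x: x* = 20 + 1/3·(M − 20P_x − 2P_y)/P_x.
Discretionary income = 148 − 20·6.05 − 2·6 = 15; y* = 2 + 2/3·15/6 = 3.6667.
At M' = 325.6: y* = 23.4. Change: 23.4 − 3.6667 = 19.7333.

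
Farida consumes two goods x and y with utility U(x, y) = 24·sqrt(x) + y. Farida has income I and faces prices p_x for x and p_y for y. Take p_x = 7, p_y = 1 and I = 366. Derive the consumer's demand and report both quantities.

x* = 2.9388, y* = 345.4286

Solve: √x = 12·p_y/p_x, so x*(p_x,p_y) = (12·p_y/p_x)², and y* = (I − p_x·x*)/p_y.
Plugging in: x* = (12·1/7)² = 2.9388, y* = 345.4286.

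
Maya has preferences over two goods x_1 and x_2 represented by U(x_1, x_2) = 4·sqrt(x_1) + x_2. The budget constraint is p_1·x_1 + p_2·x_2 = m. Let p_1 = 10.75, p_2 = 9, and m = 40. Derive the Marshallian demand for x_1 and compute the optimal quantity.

x_1* = 2.8037

Set MRS = p_1/p_2: 2·x_1^(−1/2) = p_1/p_2.
Solve: √x_1 = 2·p_2/p_1, so x_1*(p_1,p_2) = (2·p_2/p_1)², and x_2* = (m − p_1·x_1*)/p_2.
Plugging in: x_1* = (2·9/10.75)² = 2.8037.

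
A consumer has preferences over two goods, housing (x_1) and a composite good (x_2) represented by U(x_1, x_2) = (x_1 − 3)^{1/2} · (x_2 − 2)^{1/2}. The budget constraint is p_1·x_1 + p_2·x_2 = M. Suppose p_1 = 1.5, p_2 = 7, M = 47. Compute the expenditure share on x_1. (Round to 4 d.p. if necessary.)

share on x_1 = 0.3989

MRS = (x_2−2)/(x_1−3). Tangency with p_1/p_2 gives x_2−2 = (p_1/p_2)·(x_1−3).
Substituting into the budget: x_1* = 3 + 0.5·(M − 3·p_1 − 2·p_2)/p_1, and x_2* = 2 + 0.5·(…)/p_2.
Discretionary income = 47 − 3·1.5 − 2·7 = 28.5; x_1* = 3 + 0.5·28.5/1.5 = 12.5; x_2* = 2 + 0.5·28.5/7 = 4.0357.
Expenditure on x_1: 1.5·12.5 = 18.75; share = 0.3989.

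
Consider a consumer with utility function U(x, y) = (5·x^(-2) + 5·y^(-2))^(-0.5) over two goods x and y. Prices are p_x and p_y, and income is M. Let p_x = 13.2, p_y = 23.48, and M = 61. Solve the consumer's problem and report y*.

MRS = MU_x/MU_y = (y/x)^(3). Set equal to p_x/p_y.
Hence y/x = (p_x/p_y)^(1/(3)), i.e. raised to the 1/3 power.
With the ratio pinned down, the budget gives x* = M/(p_x + p_y·(y/x)) and y* = (y/x)·x*.
Numerically y/x = 0.825326, so x* = 61/(13.2 + 23.48·0.825326) = 1.8724 and y* = 0.825326·1.8724 = 1.5453.

y* = 1.5453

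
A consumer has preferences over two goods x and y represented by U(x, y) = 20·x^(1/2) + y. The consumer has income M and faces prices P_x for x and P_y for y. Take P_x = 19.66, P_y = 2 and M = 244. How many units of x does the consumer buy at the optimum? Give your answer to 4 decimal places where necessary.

MU_x = 10/√x, MU_y = 1. Tangency: 10/√x = P_x/P_y.
Thus x* = (10·P_y/P_x)² — independent of M — with the rest of income spent on y.
Plugging in: x* = (10·2/19.66)² = 1.0349.

x* = 1.0349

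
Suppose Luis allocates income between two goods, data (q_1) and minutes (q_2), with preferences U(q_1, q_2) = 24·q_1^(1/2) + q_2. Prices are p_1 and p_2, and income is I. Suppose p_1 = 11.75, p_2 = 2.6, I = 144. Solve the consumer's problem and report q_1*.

q_1* = 7.0507

MU_q_1 = 12/√q_1, MU_q_2 = 1. Tangency: 12/√q_1 = p_1/p_2.
Solve: √q_1 = 12·p_2/p_1, so q_1*(p_1,p_2) = (12·p_2/p_1)², and q_2* = (I − p_1·q_1*)/p_2.
Plugging in: q_1* = (12·2.6/11.75)² = 7.0507.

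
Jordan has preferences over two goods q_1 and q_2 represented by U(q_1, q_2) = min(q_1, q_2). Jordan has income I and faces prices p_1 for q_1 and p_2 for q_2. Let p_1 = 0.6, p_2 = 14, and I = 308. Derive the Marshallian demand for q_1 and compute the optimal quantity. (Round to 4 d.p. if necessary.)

With perfect complements, no substitution: consume in ratio q_1:q_2 = 1:1.
Budget: p_1·q_1 + p_2·q_1 = I, so (p_1 + p_2)·q_1 = I.
Demand: q_1*(p_1,p_2,I) = I/(p_1 + p_2), q_2* = I/(p_1 + p_2).
Here 0.6 + 14 = 14.6, giving q_1* = 21.0959.

q_1* = 21.0959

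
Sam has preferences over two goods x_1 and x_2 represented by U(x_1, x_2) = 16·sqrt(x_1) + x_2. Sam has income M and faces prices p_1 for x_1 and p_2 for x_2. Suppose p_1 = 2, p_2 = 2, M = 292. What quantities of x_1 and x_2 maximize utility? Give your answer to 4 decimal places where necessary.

x_1* = 64, x_2* = 82

MU_x_1 = 8/√x_1, MU_x_2 = 1. Tangency: 8/√x_1 = p_1/p_2.
Thus x_1* = (8·p_2/p_1)² — independent of M — with the rest of income spent on x_2.
Plugging in: x_1* = (8·2/2)² = 64, x_2* = 82.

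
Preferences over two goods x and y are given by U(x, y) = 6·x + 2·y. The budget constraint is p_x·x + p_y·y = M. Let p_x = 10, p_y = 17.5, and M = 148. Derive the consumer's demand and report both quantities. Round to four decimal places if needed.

Linear utility — the consumer picks whichever good has higher MU/price: 6/10 = 0.6 vs 2/17.5 = 0.1143.
x gives more utility per dollar, so spend all income on x: x* = M/p_x, y* = 0.
Numerically: x* = 14.8, y* = 0.

x* = 14.8, y* = 0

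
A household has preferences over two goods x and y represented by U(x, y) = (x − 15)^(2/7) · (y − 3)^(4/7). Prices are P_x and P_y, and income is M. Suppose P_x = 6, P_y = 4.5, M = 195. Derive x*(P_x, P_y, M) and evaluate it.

Let x' = x−15, y' = y−3. MRS = (1/2)·y'/x' = P_x/P_y.
Substituting into the budget: x* = 15 + 1/3·(M − 15·P_x − 3·P_y)/P_x, and y* = 3 + 2/3·(…)/P_y.
Discretionary income = 195 − 15·6 − 3·4.5 = 91.5; x* = 15 + 1/3·91.5/6 = 20.0833.

x* = 20.0833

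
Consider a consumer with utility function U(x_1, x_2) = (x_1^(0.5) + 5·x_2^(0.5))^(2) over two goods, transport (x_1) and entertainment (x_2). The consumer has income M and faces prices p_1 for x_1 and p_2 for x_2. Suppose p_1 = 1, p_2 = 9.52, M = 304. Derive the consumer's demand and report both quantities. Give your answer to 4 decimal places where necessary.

MU_x_1 ∝ x_1^(-0.5), MU_x_2 ∝ 5·x_2^(-0.5), so MRS = (1/5)·(x_2/x_1)^(0.5) = p_1/p_2.
Solve for the ratio: x_2/x_1 = [5·p_1/p_2]^(2).
With the ratio pinned down, the budget gives x_1* = M/(p_1 + p_2·(x_2/x_1)) and x_2* = (x_2/x_1)·x_1*.
Numerically x_2/x_1 = 0.275846, so x_1* = 304/(1 + 9.52·0.275846) = 83.8378 and x_2* = 0.275846·83.8378 = 23.1263.

x_1* = 83.8378, x_2* = 23.1263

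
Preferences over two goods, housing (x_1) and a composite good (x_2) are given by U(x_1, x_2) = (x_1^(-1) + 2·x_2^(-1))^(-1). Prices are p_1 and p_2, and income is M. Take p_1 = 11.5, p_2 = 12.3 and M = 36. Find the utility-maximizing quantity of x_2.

With the ratio pinned down, the budget gives x_1* = M/(p_1 + p_2·(x_2/x_1)) and x_2* = (x_2/x_1)·x_1*.
Numerically x_2/x_1 = 1.36745, so x_1* = 36/(11.5 + 12.3·1.36745) = 1.2712 and x_2* = 1.36745·1.2712 = 1.7383.

x_2* = 1.7383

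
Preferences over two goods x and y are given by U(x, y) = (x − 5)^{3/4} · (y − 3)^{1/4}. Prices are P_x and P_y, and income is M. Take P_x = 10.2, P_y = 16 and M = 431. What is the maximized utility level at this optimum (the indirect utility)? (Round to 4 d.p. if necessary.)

This is Cobb-Douglas in (x−5, y−3): tangency gives 0.75·P_y·(y−3) = 0.25·P_x·(x−5).
Substituting into the budget: x* = 5 + 0.75·(M − 5·P_x − 3·P_y)/P_x, and y* = 3 + 0.25·(…)/P_y.
Discretionary income = 431 − 5·10.2 − 3·16 = 332; x* = 5 + 0.75·332/10.2 = 29.4118; y* = 3 + 0.25·332/16 = 8.1875.
Utility at the optimum: U(29.4118, 8.1875) = 16.5744.

V = 16.5744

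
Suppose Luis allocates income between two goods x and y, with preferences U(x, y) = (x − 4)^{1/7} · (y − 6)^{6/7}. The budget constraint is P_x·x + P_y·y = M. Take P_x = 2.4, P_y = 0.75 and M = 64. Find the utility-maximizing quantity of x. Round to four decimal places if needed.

Discretionary income = 64 − 4·2.4 − 6·0.75 = 49.9; x* = 4 + 1/7·49.9/2.4 = 6.9702.

x* = 6.9702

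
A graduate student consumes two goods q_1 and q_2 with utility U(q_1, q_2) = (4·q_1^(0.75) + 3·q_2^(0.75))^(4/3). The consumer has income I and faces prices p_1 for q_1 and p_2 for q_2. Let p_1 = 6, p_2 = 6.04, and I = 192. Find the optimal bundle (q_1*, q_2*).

From the CES first-order condition, (4/3)·(q_2/q_1)^(0.25) = p_1/p_2.
Solve for the ratio: q_2/q_1 = [(3/4)·p_1/p_2]^(4).
Substitute q_2 = (q_2/q_1)·q_1 into the budget: q_1* = I/(p_1 + p_2·(q_2/q_1)).
Numerically q_2/q_1 = 0.308108, so q_1* = 192/(6 + 6.04·0.308108) = 24.4245 and q_2* = 0.308108·24.4245 = 7.5254.

q_1* = 24.4245, q_2* = 7.5254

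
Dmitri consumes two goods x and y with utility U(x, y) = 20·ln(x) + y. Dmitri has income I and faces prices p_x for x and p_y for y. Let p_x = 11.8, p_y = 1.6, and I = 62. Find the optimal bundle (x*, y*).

Set MRS = p_x/p_y: (20/x)/1 = p_x/p_y.
So x*(p_x,p_y) = 20·p_y/p_x, independent of income; and y* = (I − 20·p_y)/p_y.
At the given prices: x* = 20·1.6/11.8 = 2.7119, and y* = 18.75.

x* = 2.7119, y* = 18.75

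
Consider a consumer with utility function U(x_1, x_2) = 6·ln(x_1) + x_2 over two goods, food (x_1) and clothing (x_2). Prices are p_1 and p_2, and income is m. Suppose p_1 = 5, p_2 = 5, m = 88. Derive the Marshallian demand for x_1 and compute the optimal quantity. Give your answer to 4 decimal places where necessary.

Set MRS = p_1/p_2: (6/x_1)/1 = p_1/p_2.
So x_1*(p_1,p_2) = 6·p_2/p_1, independent of income; and x_2* = (m − 6·p_2)/p_2.
At the given prices: x_1* = 6·5/5 = 6.

x_1* = 6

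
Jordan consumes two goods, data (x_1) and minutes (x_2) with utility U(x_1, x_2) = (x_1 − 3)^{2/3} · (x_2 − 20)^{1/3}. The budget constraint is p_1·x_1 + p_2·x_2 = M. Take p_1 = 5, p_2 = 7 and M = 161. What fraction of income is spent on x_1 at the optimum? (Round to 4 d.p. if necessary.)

share on x_1 = 0.118

Let x_1' = x_1−3, x_2' = x_2−20. MRS = 2·x_2'/x_1' = p_1/p_2.
After buying the subsistence bundle (3, 20), a share 2/3 of the remaining income goes to x_1: x_1* = 3 + 2/3·(M − 3p_1 − 20p_2)/p_1.
Discretionary income = 161 − 3·5 − 20·7 = 6; x_1* = 3 + 2/3·6/5 = 3.8; x_2* = 20 + 1/3·6/7 = 20.2857.
Expenditure on x_1: 5·3.8 = 19; share = 0.118.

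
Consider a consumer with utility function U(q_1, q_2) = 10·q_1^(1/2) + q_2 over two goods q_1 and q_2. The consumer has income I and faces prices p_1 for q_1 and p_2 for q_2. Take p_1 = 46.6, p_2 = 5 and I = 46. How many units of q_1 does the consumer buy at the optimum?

q_1* = 0.2878

Plugging in: q_1* = (5·5/46.6)² = 0.2878.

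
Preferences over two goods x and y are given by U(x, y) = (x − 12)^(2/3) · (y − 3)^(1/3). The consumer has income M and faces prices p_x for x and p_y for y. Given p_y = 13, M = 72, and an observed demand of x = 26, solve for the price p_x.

This is Cobb-Douglas in (x−12, y−3): tangency gives 2/3·p_y·(y−3) = 1/3·p_x·(x−12).
Substituting into the budget: x* = 12 + 2/3·(M − 12·p_x − 3·p_y)/p_x, and y* = 3 + 1/3·(…)/p_y.
Set x* = 26 in the demand function and solve for p_x: p_x = 1.

p_x = 1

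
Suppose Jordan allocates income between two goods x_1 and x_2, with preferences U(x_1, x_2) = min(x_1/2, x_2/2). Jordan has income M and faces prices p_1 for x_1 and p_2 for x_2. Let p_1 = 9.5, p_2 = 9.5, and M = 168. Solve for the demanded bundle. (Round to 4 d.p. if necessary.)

With perfect complements, no substitution: consume in ratio x_1:x_2 = 2:2.
Budget: p_1·x_1 + p_2·x_1 = M, so (2·p_1 + 2·p_2)·x_1 = 2·M.
Demand: x_1*(p_1,p_2,M) = 2·M/(2·p_1 + 2·p_2), x_2* = 2·M/(2·p_1 + 2·p_2).
Here 2·9.5 + 2·9.5 = 38, giving x_1* = 8.8421 and x_2* = 8.8421.

x_1* = 8.8421, x_2* = 8.8421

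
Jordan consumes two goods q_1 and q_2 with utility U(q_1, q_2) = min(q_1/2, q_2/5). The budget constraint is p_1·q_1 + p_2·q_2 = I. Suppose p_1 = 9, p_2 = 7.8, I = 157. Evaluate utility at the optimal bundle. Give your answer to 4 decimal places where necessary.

Demand: q_1*(p_1,p_2,I) = 2·I/(2·p_1 + 5·p_2), q_2* = 5·I/(2·p_1 + 5·p_2).
Here 2·9 + 5·7.8 = 57, giving q_1* = 5.5088 and q_2* = 13.7719.
Utility at the optimum: U(5.5088, 13.7719) = 2.7544.

V = 2.7544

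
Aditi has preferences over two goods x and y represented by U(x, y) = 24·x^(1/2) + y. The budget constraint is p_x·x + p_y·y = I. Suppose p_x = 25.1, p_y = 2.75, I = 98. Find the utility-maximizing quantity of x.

MU_x = 12/√x, MU_y = 1. Tangency: 12/√x = p_x/p_y.
Solve: √x = 12·p_y/p_x, so x*(p_x,p_y) = (12·p_y/p_x)², and y* = (I − p_x·x*)/p_y.
Plugging in: x* = (12·2.75/25.1)² = 1.7285.

x* = 1.7285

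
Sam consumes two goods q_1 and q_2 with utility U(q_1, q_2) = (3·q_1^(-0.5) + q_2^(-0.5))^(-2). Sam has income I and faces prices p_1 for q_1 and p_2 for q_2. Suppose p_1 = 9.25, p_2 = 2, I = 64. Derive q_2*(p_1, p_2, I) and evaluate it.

q_2* = 7.1658

From the CES first-order condition, 3·(q_2/q_1)^(1.5) = p_1/p_2.
Solve for the ratio: q_2/q_1 = [(1/3)·p_1/p_2]^(2/3).
With the ratio pinned down, the budget gives q_1* = I/(p_1 + p_2·(q_2/q_1)) and q_2* = (q_2/q_1)·q_1*.
Numerically q_2/q_1 = 1.334526, so q_1* = 64/(9.25 + 2·1.334526) = 5.3696 and q_2* = 1.334526·5.3696 = 7.1658.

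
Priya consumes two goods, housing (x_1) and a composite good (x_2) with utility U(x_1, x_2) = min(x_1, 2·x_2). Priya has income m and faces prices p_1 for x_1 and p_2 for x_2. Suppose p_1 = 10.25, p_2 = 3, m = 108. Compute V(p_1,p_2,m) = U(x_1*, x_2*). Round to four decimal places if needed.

Leontief preferences: the optimum is at the kink where x_1/2 = x_2/1, i.e. x_2 = (1/2)·x_1.
Budget: p_1·x_1 + p_2·(1/2)·x_1 = m, so (2·p_1 + p_2)·x_1 = 2·m.
Demand: x_1*(p_1,p_2,m) = 2·m/(2·p_1 + p_2), x_2* = m/(2·p_1 + p_2).
Here 2·10.25 + 3 = 23.5, giving x_1* = 9.1915 and x_2* = 4.5957.
Utility at the optimum: U(9.1915, 4.5957) = 9.1915.

V = 9.1915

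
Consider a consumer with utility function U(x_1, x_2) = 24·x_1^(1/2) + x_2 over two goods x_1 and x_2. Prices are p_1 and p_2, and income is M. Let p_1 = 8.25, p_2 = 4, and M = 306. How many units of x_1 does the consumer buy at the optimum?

x_1* = 33.8512

MU_x_1 = 12/√x_1, MU_x_2 = 1. Tangency: 12/√x_1 = p_1/p_2.
Solve: √x_1 = 12·p_2/p_1, so x_1*(p_1,p_2) = (12·p_2/p_1)², and x_2* = (M − p_1·x_1*)/p_2.
Plugging in: x_1* = (12·4/8.25)² = 33.8512.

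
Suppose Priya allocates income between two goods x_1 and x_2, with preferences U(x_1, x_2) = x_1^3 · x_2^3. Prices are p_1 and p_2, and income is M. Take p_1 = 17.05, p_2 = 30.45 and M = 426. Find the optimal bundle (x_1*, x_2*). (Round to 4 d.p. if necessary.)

Demand: x_1*(p_1,p_2,M) = 0.5·M/p_1 and x_2* = 0.5·M/p_2.
At p_1=17.05, p_2=30.45, M=426: x_1* = 0.5·426/17.05 = 12.4927, x_2* = 6.9951.

x_1* = 12.4927, x_2* = 6.9951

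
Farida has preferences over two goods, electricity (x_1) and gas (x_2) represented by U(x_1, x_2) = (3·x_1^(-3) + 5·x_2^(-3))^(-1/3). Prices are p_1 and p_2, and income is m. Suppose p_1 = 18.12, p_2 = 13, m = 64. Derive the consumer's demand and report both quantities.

MU_x_1 ∝ 3·x_1^(-4), MU_x_2 ∝ 5·x_2^(-4), so MRS = (3/5)·(x_2/x_1)^(4) = p_1/p_2.
Solve for the ratio: x_2/x_1 = [(5/3)·p_1/p_2]^(0.25).
With the ratio pinned down, the budget gives x_1* = m/(p_1 + p_2·(x_2/x_1)) and x_2* = (x_2/x_1)·x_1*.
Numerically x_2/x_1 = 1.234571, so x_1* = 64/(18.12 + 13·1.234571) = 1.873 and x_2* = 1.234571·1.873 = 2.3124.

x_1* = 1.873, x_2* = 2.3124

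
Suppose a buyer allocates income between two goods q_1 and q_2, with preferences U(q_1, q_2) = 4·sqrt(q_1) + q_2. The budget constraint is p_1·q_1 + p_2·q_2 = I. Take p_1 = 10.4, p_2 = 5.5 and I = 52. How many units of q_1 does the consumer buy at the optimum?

Plugging in: q_1* = (2·5.5/10.4)² = 1.1187.

q_1* = 1.1187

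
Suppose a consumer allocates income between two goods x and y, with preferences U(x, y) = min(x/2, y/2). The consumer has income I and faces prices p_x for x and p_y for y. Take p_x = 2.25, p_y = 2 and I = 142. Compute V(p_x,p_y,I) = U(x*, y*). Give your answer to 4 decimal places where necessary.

Leontief preferences: the optimum is at the kink where x/2 = y/2, i.e. y = x.
Budget: p_x·x + p_y·x = I, so (2·p_x + 2·p_y)·x = 2·I.
Demand: x*(p_x,p_y,I) = 2·I/(2·p_x + 2·p_y), y* = 2·I/(2·p_x + 2·p_y).
Here 2·2.25 + 2·2 = 8.5, giving x* = 33.4118 and y* = 33.4118.
Utility at the optimum: U(33.4118, 33.4118) = 16.7059.

V = 16.7059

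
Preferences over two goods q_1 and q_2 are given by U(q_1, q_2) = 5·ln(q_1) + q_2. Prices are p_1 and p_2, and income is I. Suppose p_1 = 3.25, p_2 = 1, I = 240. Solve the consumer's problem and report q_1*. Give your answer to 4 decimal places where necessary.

q_1* = 1.5385

MU_q_1 = 5/q_1, MU_q_2 = 1. Tangency: 5/q_1 = p_1/p_2.
So q_1*(p_1,p_2) = 5·p_2/p_1, independent of income; and q_2* = (I − 5·p_2)/p_2.
At the given prices: q_1* = 5·1/3.25 = 1.5385.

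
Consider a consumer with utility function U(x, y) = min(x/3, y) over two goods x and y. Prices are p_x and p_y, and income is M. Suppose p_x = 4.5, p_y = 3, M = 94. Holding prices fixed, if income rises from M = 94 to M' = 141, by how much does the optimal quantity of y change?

Leontief preferences: the optimum is at the kink where x/3 = y/1, i.e. y = (1/3)·x.
Budget: p_x·x + p_y·(1/3)·x = M, so (3·p_x + p_y)·x = 3·M.
Demand: x*(p_x,p_y,M) = 3·M/(3·p_x + p_y), y* = M/(3·p_x + p_y).
Here 3·4.5 + 3 = 16.5, giving y* = 5.697.
At M' = 141: y* = 8.5455. Change: 8.5455 − 5.697 = 2.8485.

Δy* = 2.8485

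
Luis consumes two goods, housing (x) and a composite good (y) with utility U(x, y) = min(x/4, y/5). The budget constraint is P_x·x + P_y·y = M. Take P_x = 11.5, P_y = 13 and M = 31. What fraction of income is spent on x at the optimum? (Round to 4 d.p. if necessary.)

Demand: x*(P_x,P_y,M) = 4·M/(4·P_x + 5·P_y), y* = 5·M/(4·P_x + 5·P_y).
Here 4·11.5 + 5·13 = 111, giving x* = 1.1171 and y* = 1.3964.
Expenditure on x: 11.5·1.1171 = 12.8468; share = 0.4144.

share on x = 0.4144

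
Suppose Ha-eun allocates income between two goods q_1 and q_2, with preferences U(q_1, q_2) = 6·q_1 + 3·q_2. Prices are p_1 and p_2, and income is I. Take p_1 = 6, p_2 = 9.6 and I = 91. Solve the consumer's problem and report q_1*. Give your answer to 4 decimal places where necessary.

q_1* = 15.1667

q_1 gives more utility per dollar, so spend all income on q_1: q_1* = I/p_1, q_2* = 0.
Numerically: q_1* = 15.1667, q_2* = 0.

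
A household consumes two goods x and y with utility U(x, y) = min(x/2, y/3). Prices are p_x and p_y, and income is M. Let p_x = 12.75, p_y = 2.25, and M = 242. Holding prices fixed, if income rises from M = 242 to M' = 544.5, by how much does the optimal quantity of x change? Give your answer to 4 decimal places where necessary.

Δx* = 18.7597

Demand: x*(p_x,p_y,M) = 2·M/(2·p_x + 3·p_y), y* = 3·M/(2·p_x + 3·p_y).
Here 2·12.75 + 3·2.25 = 32.25, giving x* = 15.0078.
At M' = 544.5: x* = 33.7674. Change: 33.7674 − 15.0078 = 18.7597.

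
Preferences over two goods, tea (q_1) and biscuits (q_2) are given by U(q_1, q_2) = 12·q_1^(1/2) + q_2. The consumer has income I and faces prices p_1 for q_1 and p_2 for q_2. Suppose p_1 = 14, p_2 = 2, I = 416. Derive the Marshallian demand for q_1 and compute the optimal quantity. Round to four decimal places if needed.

MU_q_1 = 6/√q_1, MU_q_2 = 1. Tangency: 6/√q_1 = p_1/p_2.
Solve: √q_1 = 6·p_2/p_1, so q_1*(p_1,p_2) = (6·p_2/p_1)², and q_2* = (I − p_1·q_1*)/p_2.
Plugging in: q_1* = (6·2/14)² = 0.7347.

q_1* = 0.7347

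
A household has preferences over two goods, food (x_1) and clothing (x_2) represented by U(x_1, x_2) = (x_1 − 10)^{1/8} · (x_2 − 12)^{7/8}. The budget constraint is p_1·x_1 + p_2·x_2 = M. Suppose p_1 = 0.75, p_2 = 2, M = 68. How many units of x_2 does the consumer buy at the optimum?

x_2* = 27.9688

This is Cobb-Douglas in (x_1−10, x_2−12): tangency gives 0.125·p_2·(x_2−12) = 0.875·p_1·(x_1−10).
Substituting into the budget: x_1* = 10 + 0.125·(M − 10·p_1 − 12·p_2)/p_1, and x_2* = 12 + 0.875·(…)/p_2.
Discretionary income = 68 − 10·0.75 − 12·2 = 36.5; x_2* = 12 + 0.875·36.5/2 = 27.9688.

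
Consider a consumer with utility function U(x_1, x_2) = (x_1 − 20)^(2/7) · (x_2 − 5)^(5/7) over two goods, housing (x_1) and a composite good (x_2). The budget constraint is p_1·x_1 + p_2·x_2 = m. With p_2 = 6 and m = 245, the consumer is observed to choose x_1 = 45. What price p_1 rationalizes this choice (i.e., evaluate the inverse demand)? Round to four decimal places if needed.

p_1 = 2

Let x_1' = x_1−20, x_2' = x_2−5. MRS = (2/5)·x_2'/x_1' = p_1/p_2.
Substituting into the budget: x_1* = 20 + 2/7·(m − 20·p_1 − 5·p_2)/p_1, and x_2* = 5 + 5/7·(…)/p_2.
Set x_1* = 45 in the demand function and solve for p_1: p_1 = 2.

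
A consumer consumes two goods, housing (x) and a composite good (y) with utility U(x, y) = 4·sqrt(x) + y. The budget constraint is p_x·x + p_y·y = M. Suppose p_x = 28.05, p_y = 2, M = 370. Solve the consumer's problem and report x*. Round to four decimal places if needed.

x* = 0.0203

Plugging in: x* = (2·2/28.05)² = 0.0203.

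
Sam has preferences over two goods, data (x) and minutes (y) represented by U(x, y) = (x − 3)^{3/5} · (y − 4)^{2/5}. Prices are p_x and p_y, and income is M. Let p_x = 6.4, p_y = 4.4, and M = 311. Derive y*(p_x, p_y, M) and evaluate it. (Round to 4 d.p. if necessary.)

Let x' = x−3, y' = y−4. MRS = (3/2)·y'/x' = p_x/p_y.
After buying the subsistence bundle (3, 4), a share 0.6 of the remaining income goes to x: x* = 3 + 0.6·(M − 3p_x − 4p_y)/p_x.
Discretionary income = 311 − 3·6.4 − 4·4.4 = 274.2; y* = 4 + 0.4·274.2/4.4 = 28.9273.

y* = 28.9273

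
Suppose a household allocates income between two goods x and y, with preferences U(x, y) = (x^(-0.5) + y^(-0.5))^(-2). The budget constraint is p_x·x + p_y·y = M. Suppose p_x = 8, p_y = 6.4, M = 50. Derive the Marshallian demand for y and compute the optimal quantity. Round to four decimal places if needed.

With the ratio pinned down, the budget gives x* = M/(p_x + p_y·(y/x)) and y* = (y/x)·x*.
Numerically y/x = 1.160397, so x* = 50/(8 + 6.4·1.160397) = 3.2412 and y* = 1.160397·3.2412 = 3.761.

y* = 3.761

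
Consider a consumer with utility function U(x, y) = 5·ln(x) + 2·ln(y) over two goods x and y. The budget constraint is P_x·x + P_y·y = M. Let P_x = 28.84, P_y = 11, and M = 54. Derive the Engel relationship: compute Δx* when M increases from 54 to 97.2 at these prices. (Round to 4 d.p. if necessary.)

Tangency: MRS = (5/2)·y/x = P_x/P_y.
So 5·P_y·y = 2·P_x·x; combined with the budget, a share 5/7 of income goes to x.
Demand: x*(P_x,P_y,M) = 5/7·M/P_x and y* = 2/7·M/P_y.
At P_x=28.84, P_y=11, M=54: x* = 5/7·54/28.84 = 1.3374.
At M' = 97.2: x* = 2.4074. Change: 2.4074 − 1.3374 = 1.0699.

Δx* = 1.0699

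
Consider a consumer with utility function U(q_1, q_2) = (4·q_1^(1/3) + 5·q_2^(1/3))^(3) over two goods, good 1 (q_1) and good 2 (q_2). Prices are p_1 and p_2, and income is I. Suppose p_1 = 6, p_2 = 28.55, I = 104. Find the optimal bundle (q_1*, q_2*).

From the CES first-order condition, (4/5)·(q_2/q_1)^(2/3) = p_1/p_2.
Solve for the ratio: q_2/q_1 = [(5/4)·p_1/p_2]^(1.5).
With the ratio pinned down, the budget gives q_1* = I/(p_1 + p_2·(q_2/q_1)) and q_2* = (q_2/q_1)·q_1*.
Numerically q_2/q_1 = 0.134643, so q_1* = 104/(6 + 28.55·0.134643) = 10.5648 and q_2* = 0.134643·10.5648 = 1.4225.

q_1* = 10.5648, q_2* = 1.4225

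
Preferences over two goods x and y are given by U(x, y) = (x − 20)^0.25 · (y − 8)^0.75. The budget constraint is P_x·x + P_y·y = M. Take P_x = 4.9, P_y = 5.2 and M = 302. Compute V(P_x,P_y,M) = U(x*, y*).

Let x' = x−20, y' = y−8. MRS = (1/3)·y'/x' = P_x/P_y.
After buying the subsistence bundle (20, 8), a share 0.25 of the remaining income goes to x: x* = 20 + 0.25·(M − 20P_x − 8P_y)/P_x.
Discretionary income = 302 − 20·4.9 − 8·5.2 = 162.4; x* = 20 + 0.25·162.4/4.9 = 28.2857; y* = 8 + 0.75·162.4/5.2 = 31.4231.
Utility at the optimum: U(28.2857, 31.4231) = 18.0641.

V = 18.0641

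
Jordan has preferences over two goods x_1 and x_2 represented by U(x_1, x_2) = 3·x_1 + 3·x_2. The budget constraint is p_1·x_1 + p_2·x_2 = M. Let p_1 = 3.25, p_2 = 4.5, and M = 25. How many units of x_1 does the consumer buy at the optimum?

Linear utility — the consumer picks whichever good has higher MU/price: 3/3.25 = 0.9231 vs 3/4.5 = 0.6667.
x_1 gives more utility per dollar, so spend all income on x_1: x_1* = M/p_1, x_2* = 0.
Numerically: x_1* = 7.6923, x_2* = 0.

x_1* = 7.6923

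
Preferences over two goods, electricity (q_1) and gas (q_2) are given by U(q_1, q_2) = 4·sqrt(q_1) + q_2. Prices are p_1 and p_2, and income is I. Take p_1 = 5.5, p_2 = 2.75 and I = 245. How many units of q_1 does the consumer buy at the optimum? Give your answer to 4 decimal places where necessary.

q_1* = 1

Plugging in: q_1* = (2·2.75/5.5)² = 1.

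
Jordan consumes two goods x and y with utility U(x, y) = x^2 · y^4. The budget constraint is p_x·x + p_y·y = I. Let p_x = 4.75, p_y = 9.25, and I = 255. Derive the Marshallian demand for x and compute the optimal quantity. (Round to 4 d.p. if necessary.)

x* = 17.8947

Tangency: MRS = (1/2)·y/x = p_x/p_y.
So 2·p_y·y = 4·p_x·x; combined with the budget, a share 1/3 of income goes to x.
Demand: x*(p_x,p_y,I) = 1/3·I/p_x and y* = 2/3·I/p_y.
At p_x=4.75, p_y=9.25, I=255: x* = 1/3·255/4.75 = 17.8947.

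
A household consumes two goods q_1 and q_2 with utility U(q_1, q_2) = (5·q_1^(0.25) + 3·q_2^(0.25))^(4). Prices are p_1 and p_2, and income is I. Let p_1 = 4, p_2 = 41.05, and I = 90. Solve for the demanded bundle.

q_1* = 18.2501, q_2* = 0.4141

Numerically q_2/q_1 = 0.022692, so q_1* = 90/(4 + 41.05·0.022692) = 18.2501 and q_2* = 0.022692·18.2501 = 0.4141.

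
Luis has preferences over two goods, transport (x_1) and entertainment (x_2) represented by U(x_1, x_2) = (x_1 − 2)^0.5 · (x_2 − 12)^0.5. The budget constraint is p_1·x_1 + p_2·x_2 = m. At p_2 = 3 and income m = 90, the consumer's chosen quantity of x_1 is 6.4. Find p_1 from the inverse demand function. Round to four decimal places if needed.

This is Cobb-Douglas in (x_1−2, x_2−12): tangency gives 0.5·p_2·(x_2−12) = 0.5·p_1·(x_1−2).
Substituting into the budget: x_1* = 2 + 0.5·(m − 2·p_1 − 12·p_2)/p_1, and x_2* = 12 + 0.5·(…)/p_2.
Set x_1* = 6.4 in the demand function and solve for p_1: p_1 = 5.

p_1 = 5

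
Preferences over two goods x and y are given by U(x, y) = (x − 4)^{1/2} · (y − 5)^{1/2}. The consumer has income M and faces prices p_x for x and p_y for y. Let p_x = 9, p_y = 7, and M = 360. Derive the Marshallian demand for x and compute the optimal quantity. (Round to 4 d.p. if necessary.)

This is Cobb-Douglas in (x−4, y−5): tangency gives 0.5·p_y·(y−5) = 0.5·p_x·(x−4).
After buying the subsistence bundle (4, 5), a share 0.5 of the remaining income goes to x: x* = 4 + 0.5·(M − 4p_x − 5p_y)/p_x.
Discretionary income = 360 − 4·9 − 5·7 = 289; x* = 4 + 0.5·289/9 = 20.0556.

x* = 20.0556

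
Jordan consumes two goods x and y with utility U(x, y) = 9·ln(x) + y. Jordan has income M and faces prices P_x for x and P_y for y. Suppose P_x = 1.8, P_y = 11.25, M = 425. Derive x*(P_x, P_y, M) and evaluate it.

Set MRS = P_x/P_y: (9/x)/1 = P_x/P_y.
So x*(P_x,P_y) = 9·P_y/P_x, independent of income; and y* = (M − 9·P_y)/P_y.
At the given prices: x* = 9·11.25/1.8 = 56.25.

x* = 56.25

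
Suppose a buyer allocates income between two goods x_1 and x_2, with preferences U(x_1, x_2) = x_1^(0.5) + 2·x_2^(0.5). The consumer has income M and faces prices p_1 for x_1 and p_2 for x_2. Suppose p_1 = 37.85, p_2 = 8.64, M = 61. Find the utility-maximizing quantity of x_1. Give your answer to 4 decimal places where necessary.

x_1* = 0.087

From the CES first-order condition, (1/2)·(x_2/x_1)^(0.5) = p_1/p_2.
Hence x_2/x_1 = (2·p_1/p_2)^(1/(0.5)), i.e. raised to the 2 power.
With the ratio pinned down, the budget gives x_1* = M/(p_1 + p_2·(x_2/x_1)) and x_2* = (x_2/x_1)·x_1*.
Numerically x_2/x_1 = 76.76518, so x_1* = 61/(37.85 + 8.64·76.76518) = 0.087.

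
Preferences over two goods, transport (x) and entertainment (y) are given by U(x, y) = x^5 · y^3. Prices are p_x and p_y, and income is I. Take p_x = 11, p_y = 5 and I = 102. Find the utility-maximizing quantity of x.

x* = 5.7955

Tangency: MRS = (5/3)·y/x = p_x/p_y.
So 5·p_y·y = 3·p_x·x; combined with the budget, a share 0.625 of income goes to x.
Demand: x*(p_x,p_y,I) = 0.625·I/p_x and y* = 0.375·I/p_y.
At p_x=11, p_y=5, I=102: x* = 0.625·102/11 = 5.7955.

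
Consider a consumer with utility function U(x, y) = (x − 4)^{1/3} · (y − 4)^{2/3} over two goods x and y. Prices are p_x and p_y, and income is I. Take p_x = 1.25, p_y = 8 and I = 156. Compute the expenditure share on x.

share on x = 0.2863

This is Cobb-Douglas in (x−4, y−4): tangency gives 1/3·p_y·(y−4) = 2/3·p_x·(x−4).
After buying the subsistence bundle (4, 4), a share 1/3 of the remaining income goes to x: x* = 4 + 1/3·(I − 4p_x − 4p_y)/p_x.
Discretionary income = 156 − 4·1.25 − 4·8 = 119; x* = 4 + 1/3·119/1.25 = 35.7333; y* = 4 + 2/3·119/8 = 13.9167.
Expenditure on x: 1.25·35.7333 = 44.6667; share = 0.2863.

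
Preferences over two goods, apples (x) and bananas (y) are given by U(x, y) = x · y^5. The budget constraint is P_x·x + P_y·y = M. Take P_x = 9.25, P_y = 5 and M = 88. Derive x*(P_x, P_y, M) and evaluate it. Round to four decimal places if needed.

x* = 1.5856

Tangency: MRS = (1/5)·y/x = P_x/P_y.
So P_y·y = 5·P_x·x; combined with the budget, a share 1/6 of income goes to x.
Demand: x*(P_x,P_y,M) = 1/6·M/P_x and y* = 5/6·M/P_y.
At P_x=9.25, P_y=5, M=88: x* = 1/6·88/9.25 = 1.5856.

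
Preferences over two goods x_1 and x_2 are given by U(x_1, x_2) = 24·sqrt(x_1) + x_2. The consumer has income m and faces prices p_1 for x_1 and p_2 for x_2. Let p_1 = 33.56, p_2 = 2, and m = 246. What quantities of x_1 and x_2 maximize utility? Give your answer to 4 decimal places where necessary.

x_1* = 0.5114, x_2* = 114.4184

Set MRS = p_1/p_2: 12·x_1^(−1/2) = p_1/p_2.
Thus x_1* = (12·p_2/p_1)² — independent of m — with the rest of income spent on x_2.
Plugging in: x_1* = (12·2/33.56)² = 0.5114, x_2* = 114.4184.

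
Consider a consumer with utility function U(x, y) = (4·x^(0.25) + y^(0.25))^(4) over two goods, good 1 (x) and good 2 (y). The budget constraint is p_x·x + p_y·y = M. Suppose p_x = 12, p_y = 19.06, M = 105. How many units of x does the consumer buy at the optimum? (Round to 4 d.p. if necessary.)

MU_x ∝ 4·x^(-0.75), MU_y ∝ y^(-0.75), so MRS = 4·(y/x)^(0.75) = p_x/p_y.
Hence y/x = ((1/4)·p_x/p_y)^(1/(0.75)), i.e. raised to the 4/3 power.
Substitute y = (y/x)·x into the budget: x* = M/(p_x + p_y·(y/x)).
Numerically y/x = 0.084983, so x* = 105/(12 + 19.06·0.084983) = 7.7094.

x* = 7.7094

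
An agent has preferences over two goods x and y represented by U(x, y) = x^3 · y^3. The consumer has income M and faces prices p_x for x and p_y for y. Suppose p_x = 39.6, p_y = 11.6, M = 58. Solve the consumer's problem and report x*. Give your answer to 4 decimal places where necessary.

At p_x=39.6, p_y=11.6, M=58: x* = 0.5·58/39.6 = 0.7323.

x* = 0.7323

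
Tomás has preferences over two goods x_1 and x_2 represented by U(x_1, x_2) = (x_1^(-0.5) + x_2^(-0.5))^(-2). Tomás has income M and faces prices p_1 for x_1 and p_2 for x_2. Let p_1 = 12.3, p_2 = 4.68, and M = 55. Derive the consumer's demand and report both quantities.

With the ratio pinned down, the budget gives x_1* = M/(p_1 + p_2·(x_2/x_1)) and x_2* = (x_2/x_1)·x_1*.
Numerically x_2/x_1 = 1.904464, so x_1* = 55/(12.3 + 4.68·1.904464) = 2.5928 and x_2* = 1.904464·2.5928 = 4.9378.

x_1* = 2.5928, x_2* = 4.9378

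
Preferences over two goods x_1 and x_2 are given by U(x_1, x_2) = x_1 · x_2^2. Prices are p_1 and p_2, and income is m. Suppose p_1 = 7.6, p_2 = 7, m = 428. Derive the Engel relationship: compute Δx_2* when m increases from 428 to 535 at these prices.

Demand: x_1*(p_1,p_2,m) = 1/3·m/p_1 and x_2* = 2/3·m/p_2.
At p_1=7.6, p_2=7, m=428: x_2* = 2/3·428/7 = 40.7619.
At m' = 535: x_2* = 50.9524. Change: 50.9524 − 40.7619 = 10.1905.

Δx_2* = 10.1905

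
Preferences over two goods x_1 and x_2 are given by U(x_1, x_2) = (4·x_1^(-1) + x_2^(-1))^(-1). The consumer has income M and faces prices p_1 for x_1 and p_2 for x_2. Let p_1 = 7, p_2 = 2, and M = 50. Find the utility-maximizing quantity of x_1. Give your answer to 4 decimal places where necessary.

x_1* = 5.6365

MU_x_1 ∝ 4·x_1^(-2), MU_x_2 ∝ x_2^(-2), so MRS = 4·(x_2/x_1)^(2) = p_1/p_2.
Solve for the ratio: x_2/x_1 = [(1/4)·p_1/p_2]^(0.5).
With the ratio pinned down, the budget gives x_1* = M/(p_1 + p_2·(x_2/x_1)) and x_2* = (x_2/x_1)·x_1*.
Numerically x_2/x_1 = 0.935414, so x_1* = 50/(7 + 2·0.935414) = 5.6365.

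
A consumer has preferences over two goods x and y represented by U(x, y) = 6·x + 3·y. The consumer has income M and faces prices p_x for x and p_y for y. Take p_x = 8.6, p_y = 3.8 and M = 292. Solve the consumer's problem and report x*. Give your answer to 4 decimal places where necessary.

x* = 0

Perfect substitutes: compare marginal utility per dollar. 6/p_x vs 3/p_y → 0.6977 vs 0.7895.
y gives more utility per dollar, so spend all income on y: y* = M/p_y, x* = 0.
Numerically: x* = 0, y* = 76.8421.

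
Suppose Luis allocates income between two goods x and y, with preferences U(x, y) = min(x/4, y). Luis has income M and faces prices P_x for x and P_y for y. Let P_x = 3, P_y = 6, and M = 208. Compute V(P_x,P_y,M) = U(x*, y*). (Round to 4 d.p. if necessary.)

V = 11.5556

Demand: x*(P_x,P_y,M) = 4·M/(4·P_x + P_y), y* = M/(4·P_x + P_y).
Here 4·3 + 6 = 18, giving x* = 46.2222 and y* = 11.5556.
Utility at the optimum: U(46.2222, 11.5556) = 11.5556.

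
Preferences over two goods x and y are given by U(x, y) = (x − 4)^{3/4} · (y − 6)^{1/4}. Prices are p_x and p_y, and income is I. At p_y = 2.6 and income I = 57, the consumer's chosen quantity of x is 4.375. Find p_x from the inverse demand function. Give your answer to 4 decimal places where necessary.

Let x' = x−4, y' = y−6. MRS = 3·y'/x' = p_x/p_y.
After buying the subsistence bundle (4, 6), a share 0.75 of the remaining income goes to x: x* = 4 + 0.75·(I − 4p_x − 6p_y)/p_x.
Set x* = 4.375 in the demand function and solve for p_x: p_x = 9.2.

p_x = 9.2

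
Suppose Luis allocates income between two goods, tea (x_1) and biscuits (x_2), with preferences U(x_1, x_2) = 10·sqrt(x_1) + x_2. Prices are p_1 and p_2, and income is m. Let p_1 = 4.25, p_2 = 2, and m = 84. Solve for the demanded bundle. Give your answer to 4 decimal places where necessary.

x_1* = 5.5363, x_2* = 30.2353

Plugging in: x_1* = (5·2/4.25)² = 5.5363, x_2* = 30.2353.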